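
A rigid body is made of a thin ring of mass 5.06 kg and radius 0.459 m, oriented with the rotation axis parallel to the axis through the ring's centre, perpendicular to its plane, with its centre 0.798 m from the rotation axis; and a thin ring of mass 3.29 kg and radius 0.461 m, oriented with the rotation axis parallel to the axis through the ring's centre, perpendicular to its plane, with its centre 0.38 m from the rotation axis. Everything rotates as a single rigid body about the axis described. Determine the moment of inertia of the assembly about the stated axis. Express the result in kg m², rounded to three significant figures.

5.46

Thin ring: I_cm = MR² = (5.06)(0.459)² = 1.066 kg m²; centre at d = 0.798 m, so I = I_cm + Md² gives I = 1.066 + (5.06)(0.798)² = 4.2883 kg m².
Thin ring: I_cm = MR² = (3.29)(0.461)² = 0.69919 kg m²; centre at d = 0.38 m, so I = I_cm + Md² gives I = 0.69919 + (3.29)(0.38)² = 1.1743 kg m².
Total I = 4.2883 + 1.1743 = 5.4625 kg m².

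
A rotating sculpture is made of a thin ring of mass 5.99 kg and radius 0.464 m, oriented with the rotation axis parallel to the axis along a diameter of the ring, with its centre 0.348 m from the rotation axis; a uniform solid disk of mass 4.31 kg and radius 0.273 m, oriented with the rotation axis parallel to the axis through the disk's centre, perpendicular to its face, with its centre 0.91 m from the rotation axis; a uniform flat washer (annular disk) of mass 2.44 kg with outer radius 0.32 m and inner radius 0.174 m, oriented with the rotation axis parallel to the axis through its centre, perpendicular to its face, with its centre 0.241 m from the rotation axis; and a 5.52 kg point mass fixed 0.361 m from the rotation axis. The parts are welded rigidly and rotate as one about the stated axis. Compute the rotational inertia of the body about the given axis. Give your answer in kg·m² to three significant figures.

6.12

Thin ring: I_cm = (1/2)MR² = (1/2)(5.99)(0.464)² = 0.64481 kg·m²; centre at d = 0.348 m, so I = I_cm + Md² gives I = 0.64481 + (5.99)(0.348)² = 1.3702 kg·m².
Solid disk: I_cm = (1/2)MR² = (1/2)(4.31)(0.273)² = 0.16061 kg·m²; centre at d = 0.91 m, so I = I_cm + Md² gives I = 0.16061 + (4.31)(0.91)² = 3.7297 kg·m².
Annular disk: I_cm = (1/2)M(R²+r²) = (1/2)(2.44)[(0.32)² + (0.174)²] = 0.16186 kg·m²; centre at d = 0.241 m, so I = I_cm + Md² gives I = 0.16186 + (2.44)(0.241)² = 0.30358 kg·m².
Point mass: I_cm = 0; centre at d = 0.361 m, so I = I_cm + Md² gives I = 0 + (5.52)(0.361)² = 0.71937 kg·m².
Total I = 1.3702 + 3.7297 + 0.30358 + 0.71937 = 6.1229 kg·m².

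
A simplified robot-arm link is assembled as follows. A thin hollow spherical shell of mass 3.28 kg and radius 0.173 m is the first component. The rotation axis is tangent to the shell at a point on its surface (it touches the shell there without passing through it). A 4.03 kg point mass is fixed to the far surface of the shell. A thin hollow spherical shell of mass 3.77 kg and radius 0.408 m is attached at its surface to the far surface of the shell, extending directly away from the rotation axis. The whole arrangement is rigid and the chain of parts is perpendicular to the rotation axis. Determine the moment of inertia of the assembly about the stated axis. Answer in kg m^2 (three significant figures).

Spherical shell: I_cm = (2/3)MR² = (2/3)(3.28)(0.173)² = 0.065445 kg m^2; centre at d = 0.173 m, so the parallel axis theorem gives I = 0.065445 + (3.28)(0.173)² = 0.16361 kg m^2.
Point mass: I_cm = 0; centre at d = 0.173 + 0.173 = 0.346 m, so the parallel axis theorem gives I = 0 + (4.03)(0.346)² = 0.48246 kg m^2.
Spherical shell: I_cm = (2/3)MR² = (2/3)(3.77)(0.408)² = 0.41838 kg m^2; centre at d = 0.173 + 0.173 + 0.408 = 0.754 m, so the parallel axis theorem gives I = 0.41838 + (3.77)(0.754)² = 2.5617 kg m^2.
Total I = 0.16361 + 0.48246 + 2.5617 = 3.2078 kg m^2.

3.21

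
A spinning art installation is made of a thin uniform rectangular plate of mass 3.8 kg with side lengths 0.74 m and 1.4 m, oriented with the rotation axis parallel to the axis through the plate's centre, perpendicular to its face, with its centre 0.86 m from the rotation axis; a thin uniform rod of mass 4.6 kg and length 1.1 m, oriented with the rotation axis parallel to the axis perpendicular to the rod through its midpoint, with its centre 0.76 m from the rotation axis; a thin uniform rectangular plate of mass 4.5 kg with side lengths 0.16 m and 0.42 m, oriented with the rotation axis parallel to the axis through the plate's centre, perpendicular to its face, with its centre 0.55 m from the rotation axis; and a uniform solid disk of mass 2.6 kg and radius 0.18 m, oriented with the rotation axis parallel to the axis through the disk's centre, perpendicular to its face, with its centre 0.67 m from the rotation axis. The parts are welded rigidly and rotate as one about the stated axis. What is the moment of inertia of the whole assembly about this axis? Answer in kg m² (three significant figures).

Rectangular plate: I_cm = (1/12)M(a²+b²) = (1/12)(3.8)[(0.74)² + (1.4)²] = 0.79407 kg m²; centre at d = 0.86 m, so I = I_cm + Md² gives I = 0.79407 + (3.8)(0.86)² = 3.6046 kg m².
Thin rod: I_cm = (1/12)ML² = (1/12)(4.6)(1.1)² = 0.46383 kg m²; centre at d = 0.76 m, so I = I_cm + Md² gives I = 0.46383 + (4.6)(0.76)² = 3.1208 kg m².
Rectangular plate: I_cm = (1/12)M(a²+b²) = (1/12)(4.5)[(0.16)² + (0.42)²] = 0.07575 kg m²; centre at d = 0.55 m, so I = I_cm + Md² gives I = 0.07575 + (4.5)(0.55)² = 1.437 kg m².
Solid disk: I_cm = (1/2)MR² = (1/2)(2.6)(0.18)² = 0.04212 kg m²; centre at d = 0.67 m, so I = I_cm + Md² gives I = 0.04212 + (2.6)(0.67)² = 1.2093 kg m².
Total I = 3.6046 + 3.1208 + 1.437 + 1.2093 = 9.3716 kg m².

9.37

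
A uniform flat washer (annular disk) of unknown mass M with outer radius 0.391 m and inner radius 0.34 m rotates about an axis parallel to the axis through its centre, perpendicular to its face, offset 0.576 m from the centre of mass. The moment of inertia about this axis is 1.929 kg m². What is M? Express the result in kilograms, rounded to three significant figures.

4.14

I = I_cm + Md² = (1/2)M(R²+r²) + Md² = M·[0.5·[(0.391)² + (0.34)²] + (0.576)²] = M·0.46602.
So M = 1.929 / 0.46602 = 4.1393 kg.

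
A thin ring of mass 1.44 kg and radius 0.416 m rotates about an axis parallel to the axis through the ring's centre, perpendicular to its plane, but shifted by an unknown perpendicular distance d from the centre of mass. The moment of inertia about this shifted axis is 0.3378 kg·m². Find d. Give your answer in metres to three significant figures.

0.248

About the centre-of-mass axis, I_cm = MR² = (1.44)(0.416)² = 0.2492 kg·m².
Parallel axis theorem: I = I_cm + Md², so Md² = 0.3378 − 0.2492 = 0.088599 kg·m².
d = √(0.088599 / 1.44) = 0.24805 m.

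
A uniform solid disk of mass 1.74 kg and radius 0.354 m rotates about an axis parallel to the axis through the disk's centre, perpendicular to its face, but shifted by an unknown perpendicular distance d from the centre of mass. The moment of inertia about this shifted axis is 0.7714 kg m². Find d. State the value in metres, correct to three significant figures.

0.617

About the centre-of-mass axis, I_cm = (1/2)MR² = (1/2)(1.74)(0.354)² = 0.10902 kg m².
Parallel axis theorem: I = I_cm + Md², so Md² = 0.7714 − 0.10902 = 0.66238 kg m².
d = √(0.66238 / 1.74) = 0.61699 m.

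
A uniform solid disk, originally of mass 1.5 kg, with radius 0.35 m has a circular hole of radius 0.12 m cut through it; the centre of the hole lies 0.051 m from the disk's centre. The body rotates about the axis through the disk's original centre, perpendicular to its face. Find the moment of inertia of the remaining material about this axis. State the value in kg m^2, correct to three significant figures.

Unpierced body about its centre: I₀ = (1/2)MR² = (1/2)(1.5)(0.35)² = 0.091875 kg m^2.
The removed disk has mass m = M·(r/R)² = (1.5)(0.12/0.35)² = 0.17633 kg (same uniform areal density).
Its moment of inertia about the rotation axis (parallel-axis theorem): I_hole = (1/2)mr² + md² = (1/2)(0.17633)(0.12)² + (0.17633)(0.051)² = 0.0017282 kg m^2.
Treating the hole as negative mass, I = I₀ − I_hole = 0.091875 − 0.0017282 = 0.090147 kg m^2.

0.0901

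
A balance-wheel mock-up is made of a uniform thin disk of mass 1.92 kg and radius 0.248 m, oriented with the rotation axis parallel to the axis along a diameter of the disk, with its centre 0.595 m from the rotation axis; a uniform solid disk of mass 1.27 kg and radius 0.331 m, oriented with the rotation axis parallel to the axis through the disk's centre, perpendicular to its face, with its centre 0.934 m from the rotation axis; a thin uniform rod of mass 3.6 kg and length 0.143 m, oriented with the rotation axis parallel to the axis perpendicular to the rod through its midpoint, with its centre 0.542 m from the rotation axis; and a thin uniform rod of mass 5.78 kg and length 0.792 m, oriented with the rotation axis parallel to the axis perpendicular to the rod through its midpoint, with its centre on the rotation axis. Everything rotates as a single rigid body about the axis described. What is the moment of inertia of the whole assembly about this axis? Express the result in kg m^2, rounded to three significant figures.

Thin disk: I_cm = (1/4)MR² = (1/4)(1.92)(0.248)² = 0.029522 kg m^2; centre at d = 0.595 m, so I = I_cm + Md² gives I = 0.029522 + (1.92)(0.595)² = 0.70925 kg m^2.
Solid disk: I_cm = (1/2)MR² = (1/2)(1.27)(0.331)² = 0.069571 kg m^2; centre at d = 0.934 m, so I = I_cm + Md² gives I = 0.069571 + (1.27)(0.934)² = 1.1775 kg m^2.
Thin rod: I_cm = (1/12)ML² = (1/12)(3.6)(0.143)² = 0.0061347 kg m^2; centre at d = 0.542 m, so I = I_cm + Md² gives I = 0.0061347 + (3.6)(0.542)² = 1.0637 kg m^2.
Thin rod: I_cm = (1/12)ML² = (1/12)(5.78)(0.792)² = 0.30213 kg m^2; axis through the centre, so I = 0.30213 kg m^2.
Total I = 0.70925 + 1.1775 + 1.0637 + 0.30213 = 3.2525 kg m^2.

3.25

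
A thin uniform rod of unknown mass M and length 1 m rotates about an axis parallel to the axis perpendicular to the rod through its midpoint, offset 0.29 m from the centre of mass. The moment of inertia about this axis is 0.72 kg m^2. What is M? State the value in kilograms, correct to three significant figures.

4.30

I = I_cm + Md² = (1/12)ML² + Md² = M·[0.0833333·(1)² + (0.29)²] = M·0.16743.
So M = 0.72 / 0.16743 = 4.3002 kg.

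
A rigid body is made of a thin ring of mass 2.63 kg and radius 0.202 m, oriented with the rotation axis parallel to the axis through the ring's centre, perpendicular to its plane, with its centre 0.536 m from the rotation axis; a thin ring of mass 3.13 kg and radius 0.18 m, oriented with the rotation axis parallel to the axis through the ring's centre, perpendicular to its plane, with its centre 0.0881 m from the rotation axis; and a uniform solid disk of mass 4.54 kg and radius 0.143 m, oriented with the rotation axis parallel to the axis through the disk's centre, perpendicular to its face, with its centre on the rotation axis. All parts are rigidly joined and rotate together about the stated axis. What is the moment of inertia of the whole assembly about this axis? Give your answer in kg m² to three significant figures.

Thin ring: I_cm = MR² = (2.63)(0.202)² = 0.10731 kg m²; centre at d = 0.536 m, so the parallel axis theorem gives I = 0.10731 + (2.63)(0.536)² = 0.8629 kg m².
Thin ring: I_cm = MR² = (3.13)(0.18)² = 0.10141 kg m²; centre at d = 0.0881 m, so the parallel axis theorem gives I = 0.10141 + (3.13)(0.0881)² = 0.12571 kg m².
Solid disk: I_cm = (1/2)MR² = (1/2)(4.54)(0.143)² = 0.046419 kg m²; axis through the centre, so I = 0.046419 kg m².
Total I = 0.8629 + 0.12571 + 0.046419 = 1.035 kg m².

1.04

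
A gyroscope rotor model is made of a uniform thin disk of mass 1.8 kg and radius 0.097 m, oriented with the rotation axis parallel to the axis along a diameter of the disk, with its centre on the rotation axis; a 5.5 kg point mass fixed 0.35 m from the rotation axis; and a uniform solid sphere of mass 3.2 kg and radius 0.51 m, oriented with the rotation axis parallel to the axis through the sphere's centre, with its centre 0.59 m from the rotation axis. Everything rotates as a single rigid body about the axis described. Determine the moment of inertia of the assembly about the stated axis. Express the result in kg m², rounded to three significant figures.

Thin disk: I_cm = (1/4)MR² = (1/4)(1.8)(0.097)² = 0.0042341 kg m²; axis through the centre, so I = 0.0042341 kg m².
Point mass: I_cm = 0; centre at d = 0.35 m, so the parallel axis theorem gives I = 0 + (5.5)(0.35)² = 0.67375 kg m².
Solid sphere: I_cm = (2/5)MR² = (2/5)(3.2)(0.51)² = 0.33293 kg m²; centre at d = 0.59 m, so the parallel axis theorem gives I = 0.33293 + (3.2)(0.59)² = 1.4468 kg m².
Total I = 0.0042341 + 0.67375 + 1.4468 = 2.1248 kg m².

2.12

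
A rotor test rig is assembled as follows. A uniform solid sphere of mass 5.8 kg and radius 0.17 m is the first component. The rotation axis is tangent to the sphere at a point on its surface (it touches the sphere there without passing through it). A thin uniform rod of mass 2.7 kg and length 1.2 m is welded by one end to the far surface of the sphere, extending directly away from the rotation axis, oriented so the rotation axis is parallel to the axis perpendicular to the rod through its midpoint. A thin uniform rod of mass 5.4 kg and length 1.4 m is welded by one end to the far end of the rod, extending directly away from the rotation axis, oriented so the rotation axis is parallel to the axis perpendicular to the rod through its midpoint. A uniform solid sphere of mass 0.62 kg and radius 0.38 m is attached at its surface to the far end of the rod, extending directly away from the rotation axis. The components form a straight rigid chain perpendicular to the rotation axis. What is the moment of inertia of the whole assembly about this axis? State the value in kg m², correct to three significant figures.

37.8

Solid sphere: I_cm = (2/5)MR² = (2/5)(5.8)(0.17)² = 0.067048 kg m²; centre at d = 0.17 m, so the parallel axis theorem gives I = 0.067048 + (5.8)(0.17)² = 0.23467 kg m².
Thin rod: I_cm = (1/12)ML² = (1/12)(2.7)(1.2)² = 0.324 kg m²; centre at d = 0.17 + 0.17 + 0.6 = 0.94 m, so the parallel axis theorem gives I = 0.324 + (2.7)(0.94)² = 2.7097 kg m².
Thin rod: I_cm = (1/12)ML² = (1/12)(5.4)(1.4)² = 0.882 kg m²; centre at d = 0.17 + 0.17 + 0.6 + 0.6 + 0.7 = 2.24 m, so the parallel axis theorem gives I = 0.882 + (5.4)(2.24)² = 27.977 kg m².
Solid sphere: I_cm = (2/5)MR² = (2/5)(0.62)(0.38)² = 0.035811 kg m²; centre at d = 0.17 + 0.17 + 0.6 + 0.6 + 0.7 + 0.7 + 0.38 = 3.32 m, so the parallel axis theorem gives I = 0.035811 + (0.62)(3.32)² = 6.8697 kg m².
Total I = 0.23467 + 2.7097 + 27.977 + 6.8697 = 37.791 kg m².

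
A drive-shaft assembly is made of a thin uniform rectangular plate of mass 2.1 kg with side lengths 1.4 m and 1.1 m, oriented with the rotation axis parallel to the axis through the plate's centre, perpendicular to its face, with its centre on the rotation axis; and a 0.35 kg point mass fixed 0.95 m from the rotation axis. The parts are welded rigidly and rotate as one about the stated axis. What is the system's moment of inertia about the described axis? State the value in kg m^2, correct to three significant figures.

Rectangular plate: I_cm = (1/12)M(a²+b²) = (1/12)(2.1)[(1.4)² + (1.1)²] = 0.55475 kg m^2; axis through the centre, so I = 0.55475 kg m^2.
Point mass: I_cm = 0; centre at d = 0.95 m, so I = I_cm + Md² gives I = 0 + (0.35)(0.95)² = 0.31587 kg m^2.
Total I = 0.55475 + 0.31587 = 0.87062 kg m^2.

0.871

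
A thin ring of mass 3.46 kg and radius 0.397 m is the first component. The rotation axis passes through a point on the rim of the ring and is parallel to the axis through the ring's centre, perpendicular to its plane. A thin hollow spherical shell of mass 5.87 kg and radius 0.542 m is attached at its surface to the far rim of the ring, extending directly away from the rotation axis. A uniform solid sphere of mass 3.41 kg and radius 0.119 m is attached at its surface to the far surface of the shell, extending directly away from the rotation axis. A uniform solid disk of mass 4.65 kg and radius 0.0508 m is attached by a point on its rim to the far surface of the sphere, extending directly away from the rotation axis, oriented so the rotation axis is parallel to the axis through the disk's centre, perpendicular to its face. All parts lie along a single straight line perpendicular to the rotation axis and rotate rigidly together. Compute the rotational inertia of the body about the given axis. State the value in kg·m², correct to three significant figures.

48.2

Thin ring: I_cm = MR² = (3.46)(0.397)² = 0.54533 kg·m²; centre at d = 0.397 m, so I = I_cm + Md² gives I = 0.54533 + (3.46)(0.397)² = 1.0907 kg·m².
Spherical shell: I_cm = (2/3)MR² = (2/3)(5.87)(0.542)² = 1.1496 kg·m²; centre at d = 0.397 + 0.397 + 0.542 = 1.336 m, so I = I_cm + Md² gives I = 1.1496 + (5.87)(1.336)² = 11.627 kg·m².
Solid sphere: I_cm = (2/5)MR² = (2/5)(3.41)(0.119)² = 0.019316 kg·m²; centre at d = 0.397 + 0.397 + 0.542 + 0.542 + 0.119 = 1.997 m, so I = I_cm + Md² gives I = 0.019316 + (3.41)(1.997)² = 13.618 kg·m².
Solid disk: I_cm = (1/2)MR² = (1/2)(4.65)(0.0508)² = 0.006 kg·m²; centre at d = 0.397 + 0.397 + 0.542 + 0.542 + 0.119 + 0.119 + 0.0508 = 2.1668 m, so I = I_cm + Md² gives I = 0.006 + (4.65)(2.1668)² = 21.838 kg·m².
Total I = 1.0907 + 11.627 + 13.618 + 21.838 = 48.174 kg·m².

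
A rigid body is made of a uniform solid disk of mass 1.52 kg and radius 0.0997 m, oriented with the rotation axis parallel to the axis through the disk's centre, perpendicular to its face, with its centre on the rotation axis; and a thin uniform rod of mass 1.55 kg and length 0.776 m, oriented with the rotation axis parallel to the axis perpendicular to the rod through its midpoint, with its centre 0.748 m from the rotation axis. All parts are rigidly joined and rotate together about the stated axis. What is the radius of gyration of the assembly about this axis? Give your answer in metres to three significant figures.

0.557

Solid disk: I_cm = (1/2)MR² = (1/2)(1.52)(0.0997)² = 0.0075545 kg m²; axis through the centre, so I = 0.0075545 kg m².
Thin rod: I_cm = (1/12)ML² = (1/12)(1.55)(0.776)² = 0.077781 kg m²; centre at d = 0.748 m, so the parallel axis theorem gives I = 0.077781 + (1.55)(0.748)² = 0.94501 kg m².
Total I = 0.95257 kg m²; total mass M = 3.07 kg.
k = √(I/M) = √(0.95257/3.07) = 0.55703 m.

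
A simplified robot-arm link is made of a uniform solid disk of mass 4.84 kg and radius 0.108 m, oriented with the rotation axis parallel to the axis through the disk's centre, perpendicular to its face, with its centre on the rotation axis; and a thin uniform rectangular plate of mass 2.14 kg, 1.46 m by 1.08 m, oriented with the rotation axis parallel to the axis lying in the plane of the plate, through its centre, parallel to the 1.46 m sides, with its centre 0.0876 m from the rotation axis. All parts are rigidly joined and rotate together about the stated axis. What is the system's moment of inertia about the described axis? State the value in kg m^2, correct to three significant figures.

Solid disk: I_cm = (1/2)MR² = (1/2)(4.84)(0.108)² = 0.028227 kg m^2; axis through the centre, so I = 0.028227 kg m^2.
Rectangular plate: I_cm = (1/12)Mb² = (1/12)(2.14)(1.08)² = 0.20801 kg m^2; centre at d = 0.0876 m, so the parallel axis theorem gives I = 0.20801 + (2.14)(0.0876)² = 0.22443 kg m^2.
Total I = 0.028227 + 0.22443 = 0.25266 kg m^2.

0.253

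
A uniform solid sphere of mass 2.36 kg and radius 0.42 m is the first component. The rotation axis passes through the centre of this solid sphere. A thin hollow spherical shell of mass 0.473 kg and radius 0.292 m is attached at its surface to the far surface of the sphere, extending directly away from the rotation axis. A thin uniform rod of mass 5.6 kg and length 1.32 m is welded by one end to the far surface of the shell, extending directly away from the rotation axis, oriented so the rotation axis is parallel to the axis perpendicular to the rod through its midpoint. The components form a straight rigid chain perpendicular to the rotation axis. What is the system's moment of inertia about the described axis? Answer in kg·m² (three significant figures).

16.8

Solid sphere: I_cm = (2/5)MR² = (2/5)(2.36)(0.42)² = 0.16652 kg·m²; axis through the centre, so I = 0.16652 kg·m².
Spherical shell: I_cm = (2/3)MR² = (2/3)(0.473)(0.292)² = 0.026887 kg·m²; centre at d = 0.42 + 0.292 = 0.712 m, so I = I_cm + Md² gives I = 0.026887 + (0.473)(0.712)² = 0.26667 kg·m².
Thin rod: I_cm = (1/12)ML² = (1/12)(5.6)(1.32)² = 0.81312 kg·m²; centre at d = 0.42 + 0.292 + 0.292 + 0.66 = 1.664 m, so I = I_cm + Md² gives I = 0.81312 + (5.6)(1.664)² = 16.319 kg·m².
Total I = 0.16652 + 0.26667 + 16.319 = 16.752 kg·m².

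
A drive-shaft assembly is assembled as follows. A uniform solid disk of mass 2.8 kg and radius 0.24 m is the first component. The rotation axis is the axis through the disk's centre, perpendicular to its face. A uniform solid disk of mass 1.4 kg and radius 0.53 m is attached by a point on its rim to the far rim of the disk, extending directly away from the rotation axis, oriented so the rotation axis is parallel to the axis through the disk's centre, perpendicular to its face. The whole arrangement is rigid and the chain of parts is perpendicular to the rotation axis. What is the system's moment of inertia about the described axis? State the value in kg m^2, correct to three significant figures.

1.11

Solid disk: I_cm = (1/2)MR² = (1/2)(2.8)(0.24)² = 0.08064 kg m^2; axis through the centre, so I = 0.08064 kg m^2.
Solid disk: I_cm = (1/2)MR² = (1/2)(1.4)(0.53)² = 0.19663 kg m^2; centre at d = 0.24 + 0.53 = 0.77 m, so the parallel axis theorem gives I = 0.19663 + (1.4)(0.77)² = 1.0267 kg m^2.
Total I = 0.08064 + 1.0267 = 1.1073 kg m^2.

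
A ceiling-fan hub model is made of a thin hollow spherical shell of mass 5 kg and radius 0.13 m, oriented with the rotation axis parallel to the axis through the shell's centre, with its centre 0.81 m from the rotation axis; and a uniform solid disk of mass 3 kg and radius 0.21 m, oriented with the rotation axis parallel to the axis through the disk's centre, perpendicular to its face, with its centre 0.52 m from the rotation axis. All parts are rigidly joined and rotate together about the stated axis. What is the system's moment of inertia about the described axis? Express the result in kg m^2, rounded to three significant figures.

Spherical shell: I_cm = (2/3)MR² = (2/3)(5)(0.13)² = 0.056333 kg m^2; centre at d = 0.81 m, so the parallel axis theorem gives I = 0.056333 + (5)(0.81)² = 3.3368 kg m^2.
Solid disk: I_cm = (1/2)MR² = (1/2)(3)(0.21)² = 0.06615 kg m^2; centre at d = 0.52 m, so the parallel axis theorem gives I = 0.06615 + (3)(0.52)² = 0.87735 kg m^2.
Total I = 3.3368 + 0.87735 = 4.2142 kg m^2.

4.21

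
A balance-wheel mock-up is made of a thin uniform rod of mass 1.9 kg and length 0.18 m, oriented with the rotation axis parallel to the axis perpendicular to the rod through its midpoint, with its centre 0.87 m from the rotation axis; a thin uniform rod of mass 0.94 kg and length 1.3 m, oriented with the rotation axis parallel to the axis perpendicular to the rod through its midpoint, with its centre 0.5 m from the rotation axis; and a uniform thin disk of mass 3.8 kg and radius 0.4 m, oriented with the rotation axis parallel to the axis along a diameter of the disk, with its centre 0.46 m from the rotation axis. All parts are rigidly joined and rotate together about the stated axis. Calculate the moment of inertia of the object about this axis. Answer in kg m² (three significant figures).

Thin rod: I_cm = (1/12)ML² = (1/12)(1.9)(0.18)² = 0.00513 kg m²; centre at d = 0.87 m, so I = I_cm + Md² gives I = 0.00513 + (1.9)(0.87)² = 1.4432 kg m².
Thin rod: I_cm = (1/12)ML² = (1/12)(0.94)(1.3)² = 0.13238 kg m²; centre at d = 0.5 m, so I = I_cm + Md² gives I = 0.13238 + (0.94)(0.5)² = 0.36738 kg m².
Thin disk: I_cm = (1/4)MR² = (1/4)(3.8)(0.4)² = 0.152 kg m²; centre at d = 0.46 m, so I = I_cm + Md² gives I = 0.152 + (3.8)(0.46)² = 0.95608 kg m².
Total I = 1.4432 + 0.36738 + 0.95608 = 2.7667 kg m².

2.77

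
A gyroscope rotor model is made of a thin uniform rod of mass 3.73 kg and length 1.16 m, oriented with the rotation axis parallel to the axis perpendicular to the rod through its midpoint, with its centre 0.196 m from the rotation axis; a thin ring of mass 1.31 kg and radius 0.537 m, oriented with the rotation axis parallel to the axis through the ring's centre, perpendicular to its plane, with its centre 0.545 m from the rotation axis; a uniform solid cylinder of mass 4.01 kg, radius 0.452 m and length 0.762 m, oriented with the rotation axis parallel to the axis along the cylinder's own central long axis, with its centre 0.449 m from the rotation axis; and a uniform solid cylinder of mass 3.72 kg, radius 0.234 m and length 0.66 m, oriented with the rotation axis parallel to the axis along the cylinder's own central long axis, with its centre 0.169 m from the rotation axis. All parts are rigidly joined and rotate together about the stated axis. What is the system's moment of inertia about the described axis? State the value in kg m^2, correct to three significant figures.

2.75

Thin rod: I_cm = (1/12)ML² = (1/12)(3.73)(1.16)² = 0.41826 kg m^2; centre at d = 0.196 m, so the parallel axis theorem gives I = 0.41826 + (3.73)(0.196)² = 0.56155 kg m^2.
Thin ring: I_cm = MR² = (1.31)(0.537)² = 0.37776 kg m^2; centre at d = 0.545 m, so the parallel axis theorem gives I = 0.37776 + (1.31)(0.545)² = 0.76687 kg m^2.
Solid cylinder: I_cm = (1/2)MR² = (1/2)(4.01)(0.452)² = 0.40963 kg m^2; centre at d = 0.449 m, so the parallel axis theorem gives I = 0.40963 + (4.01)(0.449)² = 1.218 kg m^2.
Solid cylinder: I_cm = (1/2)MR² = (1/2)(3.72)(0.234)² = 0.10185 kg m^2; centre at d = 0.169 m, so the parallel axis theorem gives I = 0.10185 + (3.72)(0.169)² = 0.20809 kg m^2.
Total I = 0.56155 + 0.76687 + 1.218 + 0.20809 = 2.7546 kg m^2.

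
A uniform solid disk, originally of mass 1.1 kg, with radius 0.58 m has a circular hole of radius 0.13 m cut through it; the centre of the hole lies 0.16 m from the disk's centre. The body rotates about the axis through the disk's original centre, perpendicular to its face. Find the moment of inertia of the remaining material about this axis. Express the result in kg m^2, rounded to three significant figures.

0.183

Unpierced body about its centre: I₀ = (1/2)MR² = (1/2)(1.1)(0.58)² = 0.18502 kg m^2.
The removed disk has mass m = M·(r/R)² = (1.1)(0.13/0.58)² = 0.055262 kg (same uniform areal density).
Its moment of inertia about the rotation axis (parallel-axis theorem): I_hole = (1/2)mr² + md² = (1/2)(0.055262)(0.13)² + (0.055262)(0.16)² = 0.0018817 kg m^2.
Treating the hole as negative mass, I = I₀ − I_hole = 0.18502 − 0.0018817 = 0.18314 kg m^2.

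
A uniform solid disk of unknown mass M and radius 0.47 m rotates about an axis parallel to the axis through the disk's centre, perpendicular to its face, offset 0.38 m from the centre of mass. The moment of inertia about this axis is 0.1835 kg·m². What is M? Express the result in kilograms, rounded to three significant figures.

I = I_cm + Md² = (1/2)MR² + Md² = M·[0.5·(0.47)² + (0.38)²] = M·0.25485.
So M = 0.1835 / 0.25485 = 0.72003 kg.

0.720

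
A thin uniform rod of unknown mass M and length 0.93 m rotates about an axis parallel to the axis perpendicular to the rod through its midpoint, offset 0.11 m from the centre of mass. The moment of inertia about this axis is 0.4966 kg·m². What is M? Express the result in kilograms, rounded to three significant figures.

5.90

I = I_cm + Md² = (1/12)ML² + Md² = M·[0.0833333·(0.93)² + (0.11)²] = M·0.084175.
So M = 0.4966 / 0.084175 = 5.8996 kg.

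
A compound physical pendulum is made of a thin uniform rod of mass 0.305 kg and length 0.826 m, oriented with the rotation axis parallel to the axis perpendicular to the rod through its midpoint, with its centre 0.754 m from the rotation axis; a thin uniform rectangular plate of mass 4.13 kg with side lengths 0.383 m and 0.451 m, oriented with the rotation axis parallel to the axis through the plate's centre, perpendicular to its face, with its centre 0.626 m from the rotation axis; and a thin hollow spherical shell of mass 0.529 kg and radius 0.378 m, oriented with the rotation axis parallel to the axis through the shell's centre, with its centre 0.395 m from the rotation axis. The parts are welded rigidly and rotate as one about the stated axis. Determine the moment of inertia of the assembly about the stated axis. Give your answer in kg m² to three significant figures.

Thin rod: I_cm = (1/12)ML² = (1/12)(0.305)(0.826)² = 0.017341 kg m²; centre at d = 0.754 m, so I = I_cm + Md² gives I = 0.017341 + (0.305)(0.754)² = 0.19074 kg m².
Rectangular plate: I_cm = (1/12)M(a²+b²) = (1/12)(4.13)[(0.383)² + (0.451)²] = 0.12049 kg m²; centre at d = 0.626 m, so I = I_cm + Md² gives I = 0.12049 + (4.13)(0.626)² = 1.7389 kg m².
Spherical shell: I_cm = (2/3)MR² = (2/3)(0.529)(0.378)² = 0.05039 kg m²; centre at d = 0.395 m, so I = I_cm + Md² gives I = 0.05039 + (0.529)(0.395)² = 0.13293 kg m².
Total I = 0.19074 + 1.7389 + 0.13293 = 2.0626 kg m².

2.06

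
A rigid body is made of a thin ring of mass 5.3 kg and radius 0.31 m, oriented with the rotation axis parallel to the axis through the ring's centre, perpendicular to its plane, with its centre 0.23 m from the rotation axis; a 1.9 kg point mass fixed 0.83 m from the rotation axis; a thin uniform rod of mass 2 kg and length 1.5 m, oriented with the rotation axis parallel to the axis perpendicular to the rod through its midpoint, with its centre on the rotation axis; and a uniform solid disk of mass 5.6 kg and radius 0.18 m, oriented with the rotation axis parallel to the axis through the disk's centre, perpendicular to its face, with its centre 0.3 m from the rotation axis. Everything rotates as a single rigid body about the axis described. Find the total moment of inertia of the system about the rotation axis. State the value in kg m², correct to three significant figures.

Thin ring: I_cm = MR² = (5.3)(0.31)² = 0.50933 kg m²; centre at d = 0.23 m, so I = I_cm + Md² gives I = 0.50933 + (5.3)(0.23)² = 0.7897 kg m².
Point mass: I_cm = 0; centre at d = 0.83 m, so I = I_cm + Md² gives I = 0 + (1.9)(0.83)² = 1.3089 kg m².
Thin rod: I_cm = (1/12)ML² = (1/12)(2)(1.5)² = 0.375 kg m²; axis through the centre, so I = 0.375 kg m².
Solid disk: I_cm = (1/2)MR² = (1/2)(5.6)(0.18)² = 0.09072 kg m²; centre at d = 0.3 m, so I = I_cm + Md² gives I = 0.09072 + (5.6)(0.3)² = 0.59472 kg m².
Total I = 0.7897 + 1.3089 + 0.375 + 0.59472 = 3.0683 kg m².

3.07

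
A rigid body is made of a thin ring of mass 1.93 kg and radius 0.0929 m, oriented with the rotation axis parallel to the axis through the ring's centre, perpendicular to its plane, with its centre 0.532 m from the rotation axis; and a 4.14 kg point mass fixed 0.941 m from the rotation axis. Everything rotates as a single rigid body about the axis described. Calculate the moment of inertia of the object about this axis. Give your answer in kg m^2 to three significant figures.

4.23

Thin ring: I_cm = MR² = (1.93)(0.0929)² = 0.016657 kg m^2; centre at d = 0.532 m, so I = I_cm + Md² gives I = 0.016657 + (1.93)(0.532)² = 0.56289 kg m^2.
Point mass: I_cm = 0; centre at d = 0.941 m, so I = I_cm + Md² gives I = 0 + (4.14)(0.941)² = 3.6659 kg m^2.
Total I = 0.56289 + 3.6659 = 4.2288 kg m^2.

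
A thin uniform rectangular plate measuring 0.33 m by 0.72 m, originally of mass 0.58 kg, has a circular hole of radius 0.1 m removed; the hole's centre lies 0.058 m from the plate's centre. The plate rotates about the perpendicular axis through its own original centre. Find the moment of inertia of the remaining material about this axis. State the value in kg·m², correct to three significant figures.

0.0297

Unpierced body about its centre: I₀ = (1/12)M(a²+b²) = (1/12)(0.58)[(0.33)² + (0.72)²] = 0.030319 kg·m².
The removed disk has mass m = M·πr²/(ab) = (0.58)·π(0.1)²/(0.33·0.72) = 0.076689 kg (same uniform areal density).
Its moment of inertia about the rotation axis (parallel-axis theorem): I_hole = (1/2)mr² + md² = (1/2)(0.076689)(0.1)² + (0.076689)(0.058)² = 0.00064142 kg·m².
Treating the hole as negative mass, I = I₀ − I_hole = 0.030319 − 0.00064142 = 0.029678 kg·m².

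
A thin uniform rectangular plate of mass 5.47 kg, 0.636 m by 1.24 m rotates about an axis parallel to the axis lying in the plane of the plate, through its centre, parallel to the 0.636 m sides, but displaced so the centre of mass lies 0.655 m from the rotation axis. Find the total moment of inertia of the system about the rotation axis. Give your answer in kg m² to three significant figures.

I_cm = (1/12)Mb² = (1/12)(5.47)(1.24)² = 0.70089 kg m²; centre at d = 0.655 m, so the parallel axis theorem gives I = 0.70089 + (5.47)(0.655)² = 3.0477 kg m².

3.05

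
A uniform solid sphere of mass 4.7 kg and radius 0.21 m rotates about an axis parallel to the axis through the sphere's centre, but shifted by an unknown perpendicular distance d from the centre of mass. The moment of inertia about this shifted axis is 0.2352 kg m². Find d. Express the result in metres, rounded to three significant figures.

About the centre-of-mass axis, I_cm = (2/5)MR² = (2/5)(4.7)(0.21)² = 0.082908 kg m².
Parallel axis theorem: I = I_cm + Md², so Md² = 0.2352 − 0.082908 = 0.15229 kg m².
d = √(0.15229 / 4.7) = 0.18001 m.

0.180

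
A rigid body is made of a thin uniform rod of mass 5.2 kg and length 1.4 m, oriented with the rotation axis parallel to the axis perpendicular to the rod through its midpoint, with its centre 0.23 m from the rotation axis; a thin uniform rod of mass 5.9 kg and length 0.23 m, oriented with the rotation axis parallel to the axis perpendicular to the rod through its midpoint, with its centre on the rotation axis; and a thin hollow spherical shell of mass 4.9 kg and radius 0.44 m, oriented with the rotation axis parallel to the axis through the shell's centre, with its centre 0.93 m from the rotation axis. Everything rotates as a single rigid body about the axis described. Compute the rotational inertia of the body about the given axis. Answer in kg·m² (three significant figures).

Thin rod: I_cm = (1/12)ML² = (1/12)(5.2)(1.4)² = 0.84933 kg·m²; centre at d = 0.23 m, so I = I_cm + Md² gives I = 0.84933 + (5.2)(0.23)² = 1.1244 kg·m².
Thin rod: I_cm = (1/12)ML² = (1/12)(5.9)(0.23)² = 0.026009 kg·m²; axis through the centre, so I = 0.026009 kg·m².
Spherical shell: I_cm = (2/3)MR² = (2/3)(4.9)(0.44)² = 0.63243 kg·m²; centre at d = 0.93 m, so I = I_cm + Md² gives I = 0.63243 + (4.9)(0.93)² = 4.8704 kg·m².
Total I = 1.1244 + 0.026009 + 4.8704 = 6.0209 kg·m².

6.02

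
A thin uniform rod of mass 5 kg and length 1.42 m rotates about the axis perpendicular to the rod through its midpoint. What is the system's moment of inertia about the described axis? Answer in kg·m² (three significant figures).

0.840

I_cm = (1/12)ML² = (1/12)(5)(1.42)² = 0.84017 kg·m²; axis through the centre, so I = 0.84017 kg·m².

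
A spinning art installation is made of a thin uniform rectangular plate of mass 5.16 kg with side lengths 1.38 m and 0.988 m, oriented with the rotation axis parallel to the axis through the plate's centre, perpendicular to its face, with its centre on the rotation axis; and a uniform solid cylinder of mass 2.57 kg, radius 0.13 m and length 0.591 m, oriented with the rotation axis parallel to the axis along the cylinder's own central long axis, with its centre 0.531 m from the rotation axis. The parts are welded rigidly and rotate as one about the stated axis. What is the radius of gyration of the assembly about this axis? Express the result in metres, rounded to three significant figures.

0.507

Rectangular plate: I_cm = (1/12)M(a²+b²) = (1/12)(5.16)[(1.38)² + (0.988)²] = 1.2386 kg m²; axis through the centre, so I = 1.2386 kg m².
Solid cylinder: I_cm = (1/2)MR² = (1/2)(2.57)(0.13)² = 0.021716 kg m²; centre at d = 0.531 m, so I = I_cm + Md² gives I = 0.021716 + (2.57)(0.531)² = 0.74636 kg m².
Total I = 1.985 kg m²; total mass M = 7.73 kg.
k = √(I/M) = √(1.985/7.73) = 0.50674 m.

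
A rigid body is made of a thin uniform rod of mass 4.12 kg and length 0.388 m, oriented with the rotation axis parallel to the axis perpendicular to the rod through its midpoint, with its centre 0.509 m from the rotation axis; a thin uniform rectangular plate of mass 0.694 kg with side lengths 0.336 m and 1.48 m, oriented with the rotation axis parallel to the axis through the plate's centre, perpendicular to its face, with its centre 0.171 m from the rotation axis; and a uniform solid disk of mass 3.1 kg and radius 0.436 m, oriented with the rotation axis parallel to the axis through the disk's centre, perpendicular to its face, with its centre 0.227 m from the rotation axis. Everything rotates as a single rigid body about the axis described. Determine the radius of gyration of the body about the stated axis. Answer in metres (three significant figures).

0.467

Thin rod: I_cm = (1/12)ML² = (1/12)(4.12)(0.388)² = 0.051687 kg·m²; centre at d = 0.509 m, so the parallel axis theorem gives I = 0.051687 + (4.12)(0.509)² = 1.1191 kg·m².
Rectangular plate: I_cm = (1/12)M(a²+b²) = (1/12)(0.694)[(0.336)² + (1.48)²] = 0.13321 kg·m²; centre at d = 0.171 m, so the parallel axis theorem gives I = 0.13321 + (0.694)(0.171)² = 0.1535 kg·m².
Solid disk: I_cm = (1/2)MR² = (1/2)(3.1)(0.436)² = 0.29465 kg·m²; centre at d = 0.227 m, so the parallel axis theorem gives I = 0.29465 + (3.1)(0.227)² = 0.45439 kg·m².
Total I = 1.727 kg·m²; total mass M = 7.914 kg.
k = √(I/M) = √(1.727/7.914) = 0.46714 m.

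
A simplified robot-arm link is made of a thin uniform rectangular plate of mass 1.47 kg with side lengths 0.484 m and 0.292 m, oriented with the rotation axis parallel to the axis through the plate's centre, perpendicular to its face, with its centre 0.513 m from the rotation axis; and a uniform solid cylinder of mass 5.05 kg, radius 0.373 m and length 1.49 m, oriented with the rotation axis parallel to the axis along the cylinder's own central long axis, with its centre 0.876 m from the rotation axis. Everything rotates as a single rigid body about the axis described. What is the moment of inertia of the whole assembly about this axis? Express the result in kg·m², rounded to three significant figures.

Rectangular plate: I_cm = (1/12)M(a²+b²) = (1/12)(1.47)[(0.484)² + (0.292)²] = 0.039141 kg·m²; centre at d = 0.513 m, so the parallel axis theorem gives I = 0.039141 + (1.47)(0.513)² = 0.426 kg·m².
Solid cylinder: I_cm = (1/2)MR² = (1/2)(5.05)(0.373)² = 0.3513 kg·m²; centre at d = 0.876 m, so the parallel axis theorem gives I = 0.3513 + (5.05)(0.876)² = 4.2265 kg·m².
Total I = 0.426 + 4.2265 = 4.6525 kg·m².

4.65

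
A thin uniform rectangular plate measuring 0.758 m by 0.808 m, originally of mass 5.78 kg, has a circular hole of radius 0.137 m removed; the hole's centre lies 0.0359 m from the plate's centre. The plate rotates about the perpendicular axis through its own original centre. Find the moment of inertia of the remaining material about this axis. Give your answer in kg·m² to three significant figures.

0.585

Unpierced body about its centre: I₀ = (1/12)M(a²+b²) = (1/12)(5.78)[(0.758)² + (0.808)²] = 0.59121 kg·m².
The removed disk has mass m = M·πr²/(ab) = (5.78)·π(0.137)²/(0.758·0.808) = 0.55647 kg (same uniform areal density).
Its moment of inertia about the rotation axis (parallel-axis theorem): I_hole = (1/2)mr² + md² = (1/2)(0.55647)(0.137)² + (0.55647)(0.0359)² = 0.0059393 kg·m².
Treating the hole as negative mass, I = I₀ − I_hole = 0.59121 − 0.0059393 = 0.58527 kg·m².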